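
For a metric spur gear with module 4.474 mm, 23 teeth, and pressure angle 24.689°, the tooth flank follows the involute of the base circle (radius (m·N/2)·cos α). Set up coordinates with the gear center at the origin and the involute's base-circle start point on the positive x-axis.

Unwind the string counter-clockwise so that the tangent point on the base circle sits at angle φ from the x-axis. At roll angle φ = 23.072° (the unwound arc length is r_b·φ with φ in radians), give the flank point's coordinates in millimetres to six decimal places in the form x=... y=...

x=50.385662 y=1.001080

pitch radius r_p = m·N/2 = 4.474·23/2 = 51.451000
base radius r_b = r_p·cos α = 51.451000·cos 24.689° = 46.747781
roll angle φ = 23.072° = 0.40268237 rad
x = r_b·(cos φ + φ·sin φ) = 46.747781·(0.92001312 + 0.40268237·0.39188756) = 50.385662
y = r_b·(sin φ − φ·cos φ) = 46.747781·(0.39188756 − 0.40268237·0.92001312) = 1.001080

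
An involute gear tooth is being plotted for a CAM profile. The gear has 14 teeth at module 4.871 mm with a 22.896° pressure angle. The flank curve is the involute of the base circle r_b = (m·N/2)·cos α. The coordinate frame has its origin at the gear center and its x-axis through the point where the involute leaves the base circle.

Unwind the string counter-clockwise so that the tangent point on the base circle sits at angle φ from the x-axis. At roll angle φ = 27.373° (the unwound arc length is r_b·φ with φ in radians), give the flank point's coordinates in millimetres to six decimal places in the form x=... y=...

x=34.793261 y=1.115858

pitch radius r_p = m·N/2 = 4.871·14/2 = 34.097000
base radius r_b = r_p·cos α = 34.097000·cos 22.896° = 31.410585
roll angle φ = 27.373° = 0.47774898 rad
x = r_b·(cos φ + φ·sin φ) = 31.410585·(0.88803215 + 0.47774898·0.45978136) = 34.793261
y = r_b·(sin φ − φ·cos φ) = 31.410585·(0.45978136 − 0.47774898·0.88803215) = 1.115858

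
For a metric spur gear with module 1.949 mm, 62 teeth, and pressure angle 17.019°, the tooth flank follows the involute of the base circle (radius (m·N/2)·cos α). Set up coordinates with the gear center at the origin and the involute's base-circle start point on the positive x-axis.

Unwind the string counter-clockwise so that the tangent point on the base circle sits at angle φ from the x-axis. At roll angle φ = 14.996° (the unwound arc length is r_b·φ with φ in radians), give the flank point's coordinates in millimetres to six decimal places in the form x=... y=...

x=59.718154 y=0.342914

pitch radius r_p = m·N/2 = 1.949·62/2 = 60.419000
base radius r_b = r_p·cos α = 60.419000·cos 17.019° = 57.773116
roll angle φ = 14.996° = 0.26172957 rad
x = r_b·(cos φ + φ·sin φ) = 57.773116·(0.96594389 + 0.26172957·0.25875161) = 59.718154
y = r_b·(sin φ − φ·cos φ) = 57.773116·(0.25875161 − 0.26172957·0.96594389) = 0.342914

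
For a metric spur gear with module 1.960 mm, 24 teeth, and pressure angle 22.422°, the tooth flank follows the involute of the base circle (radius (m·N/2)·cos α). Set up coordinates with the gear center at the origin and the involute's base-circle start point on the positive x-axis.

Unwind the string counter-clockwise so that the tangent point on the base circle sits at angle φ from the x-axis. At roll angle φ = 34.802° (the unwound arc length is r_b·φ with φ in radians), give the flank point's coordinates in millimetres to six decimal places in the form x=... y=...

pitch radius r_p = m·N/2 = 1.960·24/2 = 23.520000
base radius r_b = r_p·cos α = 23.520000·cos 22.422° = 21.741880
roll angle φ = 34.802° = 0.60740949 rad
x = r_b·(cos φ + φ·sin φ) = 21.741880·(0.82112929 + 0.60740949·0.57074223) = 25.390244
y = r_b·(sin φ − φ·cos φ) = 21.741880·(0.57074223 − 0.60740949·0.82112929) = 1.564992

x=25.390244 y=1.564992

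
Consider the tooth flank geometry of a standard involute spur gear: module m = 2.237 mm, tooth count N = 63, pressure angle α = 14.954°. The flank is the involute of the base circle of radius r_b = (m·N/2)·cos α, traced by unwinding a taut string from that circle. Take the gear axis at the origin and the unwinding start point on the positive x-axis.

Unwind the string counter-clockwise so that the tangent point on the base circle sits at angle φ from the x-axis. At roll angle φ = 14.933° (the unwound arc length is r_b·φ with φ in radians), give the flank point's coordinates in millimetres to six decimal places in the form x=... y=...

pitch radius r_p = m·N/2 = 2.237·63/2 = 70.465500
base radius r_b = r_p·cos α = 70.465500·cos 14.954° = 68.079067
roll angle φ = 14.933° = 0.26063002 rad
x = r_b·(cos φ + φ·sin φ) = 68.079067·(0.96622782 + 0.26063002·0.25768934) = 70.352186
y = r_b·(sin φ − φ·cos φ) = 68.079067·(0.25768934 − 0.26063002·0.96622782) = 0.399037

x=70.352186 y=0.399037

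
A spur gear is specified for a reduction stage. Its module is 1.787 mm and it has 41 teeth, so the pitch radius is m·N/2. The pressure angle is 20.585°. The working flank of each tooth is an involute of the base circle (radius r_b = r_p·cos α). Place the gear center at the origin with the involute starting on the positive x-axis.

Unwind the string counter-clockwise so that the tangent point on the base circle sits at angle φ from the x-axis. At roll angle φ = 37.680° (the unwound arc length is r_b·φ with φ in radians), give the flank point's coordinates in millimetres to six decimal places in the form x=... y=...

x=40.927753 y=3.112919

pitch radius r_p = m·N/2 = 1.787·41/2 = 36.633500
base radius r_b = r_p·cos α = 36.633500·cos 20.585° = 34.294510
roll angle φ = 37.680° = 0.65764006 rad
x = r_b·(cos φ + φ·sin φ) = 34.294510·(0.79143695 + 0.65764006·0.61125081) = 40.927753
y = r_b·(sin φ − φ·cos φ) = 34.294510·(0.61125081 − 0.65764006·0.79143695) = 3.112919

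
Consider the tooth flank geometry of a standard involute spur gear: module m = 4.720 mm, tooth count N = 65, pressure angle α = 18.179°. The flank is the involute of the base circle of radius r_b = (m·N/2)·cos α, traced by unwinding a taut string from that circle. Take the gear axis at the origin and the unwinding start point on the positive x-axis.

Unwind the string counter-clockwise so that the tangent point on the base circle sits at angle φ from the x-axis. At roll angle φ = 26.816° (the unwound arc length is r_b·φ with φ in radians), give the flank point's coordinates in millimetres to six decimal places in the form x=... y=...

pitch radius r_p = m·N/2 = 4.720·65/2 = 153.400000
base radius r_b = r_p·cos α = 153.400000·cos 18.179° = 145.743264
roll angle φ = 26.816° = 0.46802749 rad
x = r_b·(cos φ + φ·sin φ) = 145.743264·(0.89245987 + 0.46802749·0.45112678) = 160.842209
y = r_b·(sin φ − φ·cos φ) = 145.743264·(0.45112678 − 0.46802749·0.89245987) = 4.872346

x=160.842209 y=4.872346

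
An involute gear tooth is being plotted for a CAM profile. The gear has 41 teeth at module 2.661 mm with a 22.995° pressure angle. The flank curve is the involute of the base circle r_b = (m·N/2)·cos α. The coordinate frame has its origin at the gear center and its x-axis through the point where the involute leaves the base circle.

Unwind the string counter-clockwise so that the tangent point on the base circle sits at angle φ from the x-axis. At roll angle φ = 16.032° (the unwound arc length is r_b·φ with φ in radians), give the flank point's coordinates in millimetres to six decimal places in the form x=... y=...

x=52.143357 y=0.363840

pitch radius r_p = m·N/2 = 2.661·41/2 = 54.550500
base radius r_b = r_p·cos α = 54.550500·cos 22.995° = 50.215860
roll angle φ = 16.032° = 0.27981119 rad
x = r_b·(cos φ + φ·sin φ) = 50.215860·(0.96110760 + 0.27981119·0.27617418) = 52.143357
y = r_b·(sin φ − φ·cos φ) = 50.215860·(0.27617418 − 0.27981119·0.96110760) = 0.363840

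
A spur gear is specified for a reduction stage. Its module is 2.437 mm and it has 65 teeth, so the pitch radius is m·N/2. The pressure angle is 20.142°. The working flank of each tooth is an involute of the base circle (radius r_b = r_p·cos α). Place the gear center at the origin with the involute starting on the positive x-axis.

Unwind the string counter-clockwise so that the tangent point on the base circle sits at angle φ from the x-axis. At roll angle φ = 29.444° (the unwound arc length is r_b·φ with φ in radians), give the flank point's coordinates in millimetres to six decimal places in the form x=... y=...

pitch radius r_p = m·N/2 = 2.437·65/2 = 79.202500
base radius r_b = r_p·cos α = 79.202500·cos 20.142° = 74.358640
roll angle φ = 29.444° = 0.51389474 rad
x = r_b·(cos φ + φ·sin φ) = 74.358640·(0.87083657 + 0.51389474·0.49157265) = 83.538450
y = r_b·(sin φ − φ·cos φ) = 74.358640·(0.49157265 − 0.51389474·0.87083657) = 3.275819

x=83.538450 y=3.275819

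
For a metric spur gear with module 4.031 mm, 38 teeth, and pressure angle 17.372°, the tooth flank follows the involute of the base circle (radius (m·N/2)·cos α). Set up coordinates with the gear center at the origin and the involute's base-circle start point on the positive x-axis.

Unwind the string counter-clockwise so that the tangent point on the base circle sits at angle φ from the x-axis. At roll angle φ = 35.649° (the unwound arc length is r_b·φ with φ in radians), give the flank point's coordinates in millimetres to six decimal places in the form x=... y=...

pitch radius r_p = m·N/2 = 4.031·38/2 = 76.589000
base radius r_b = r_p·cos α = 76.589000·cos 17.372° = 73.095496
roll angle φ = 35.649° = 0.62219243 rad
x = r_b·(cos φ + φ·sin φ) = 73.095496·(0.81260263 + 0.62219243·0.58281813) = 85.903849
y = r_b·(sin φ − φ·cos φ) = 73.095496·(0.58281813 − 0.62219243·0.81260263) = 5.644649

x=85.903849 y=5.644649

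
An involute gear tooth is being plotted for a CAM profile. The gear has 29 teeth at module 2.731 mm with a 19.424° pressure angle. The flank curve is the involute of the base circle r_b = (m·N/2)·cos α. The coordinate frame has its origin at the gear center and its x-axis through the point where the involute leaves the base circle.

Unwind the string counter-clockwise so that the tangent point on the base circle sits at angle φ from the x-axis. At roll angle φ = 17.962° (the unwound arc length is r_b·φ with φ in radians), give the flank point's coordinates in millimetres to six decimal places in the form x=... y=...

x=39.135949 y=0.379787

pitch radius r_p = m·N/2 = 2.731·29/2 = 39.599500
base radius r_b = r_p·cos α = 39.599500·cos 19.424° = 37.345633
roll angle φ = 17.962° = 0.31349604 rad
x = r_b·(cos φ + φ·sin φ) = 37.345633·(0.95126125 + 0.31349604·0.30838616) = 39.135949
y = r_b·(sin φ − φ·cos φ) = 37.345633·(0.30838616 − 0.31349604·0.95126125) = 0.379787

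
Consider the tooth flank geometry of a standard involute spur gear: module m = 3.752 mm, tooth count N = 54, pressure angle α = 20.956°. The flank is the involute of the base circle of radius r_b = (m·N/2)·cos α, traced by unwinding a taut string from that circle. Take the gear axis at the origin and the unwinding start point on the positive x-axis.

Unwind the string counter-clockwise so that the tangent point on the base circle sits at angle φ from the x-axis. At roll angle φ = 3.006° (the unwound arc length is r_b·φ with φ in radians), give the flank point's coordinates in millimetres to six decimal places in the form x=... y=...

pitch radius r_p = m·N/2 = 3.752·54/2 = 101.304000
base radius r_b = r_p·cos α = 101.304000·cos 20.956° = 94.603283
roll angle φ = 3.006° = 0.05246460 rad
x = r_b·(cos φ + φ·sin φ) = 94.603283·(0.99862405 + 0.05246460·0.05244053) = 94.733393
y = r_b·(sin φ − φ·cos φ) = 94.603283·(0.05244053 − 0.05246460·0.99862405) = 0.004553

x=94.733393 y=0.004553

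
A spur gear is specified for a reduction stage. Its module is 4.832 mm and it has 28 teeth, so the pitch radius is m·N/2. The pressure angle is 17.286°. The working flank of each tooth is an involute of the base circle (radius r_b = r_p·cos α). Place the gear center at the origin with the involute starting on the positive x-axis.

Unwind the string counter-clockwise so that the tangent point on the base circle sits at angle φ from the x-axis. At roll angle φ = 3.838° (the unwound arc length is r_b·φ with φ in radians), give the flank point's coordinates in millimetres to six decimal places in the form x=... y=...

x=64.737326 y=0.006469

pitch radius r_p = m·N/2 = 4.832·28/2 = 67.648000
base radius r_b = r_p·cos α = 67.648000·cos 17.286° = 64.592572
roll angle φ = 3.838° = 0.06698574 rad
x = r_b·(cos φ + φ·sin φ) = 64.592572·(0.99775729 + 0.06698574·0.06693565) = 64.737326
y = r_b·(sin φ − φ·cos φ) = 64.592572·(0.06693565 − 0.06698574·0.99775729) = 0.006469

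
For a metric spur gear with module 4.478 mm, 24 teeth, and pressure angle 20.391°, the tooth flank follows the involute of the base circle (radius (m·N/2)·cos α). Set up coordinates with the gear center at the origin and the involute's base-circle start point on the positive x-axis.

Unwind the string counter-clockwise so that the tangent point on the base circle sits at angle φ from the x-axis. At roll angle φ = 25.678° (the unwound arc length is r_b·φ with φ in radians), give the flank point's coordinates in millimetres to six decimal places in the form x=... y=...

pitch radius r_p = m·N/2 = 4.478·24/2 = 53.736000
base radius r_b = r_p·cos α = 53.736000·cos 20.391° = 50.368727
roll angle φ = 25.678° = 0.44816565 rad
x = r_b·(cos φ + φ·sin φ) = 50.368727·(0.90124347 + 0.44816565·0.43331306) = 55.175893
y = r_b·(sin φ − φ·cos φ) = 50.368727·(0.43331306 − 0.44816565·0.90124347) = 1.481178

x=55.175893 y=1.481178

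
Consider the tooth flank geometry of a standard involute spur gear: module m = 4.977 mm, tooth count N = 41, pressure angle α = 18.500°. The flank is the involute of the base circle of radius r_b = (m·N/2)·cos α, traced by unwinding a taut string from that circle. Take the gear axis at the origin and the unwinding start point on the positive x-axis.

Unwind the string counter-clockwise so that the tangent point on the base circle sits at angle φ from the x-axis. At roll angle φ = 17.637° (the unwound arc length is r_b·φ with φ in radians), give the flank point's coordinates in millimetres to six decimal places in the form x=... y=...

x=101.232099 y=0.931842

pitch radius r_p = m·N/2 = 4.977·41/2 = 102.028500
base radius r_b = r_p·cos α = 102.028500·cos 18.500° = 96.756040
roll angle φ = 17.637° = 0.30782372 rad
x = r_b·(cos φ + φ·sin φ) = 96.756040·(0.95299521 + 0.30782372·0.30298537) = 101.232099
y = r_b·(sin φ − φ·cos φ) = 96.756040·(0.30298537 − 0.30782372·0.95299521) = 0.931842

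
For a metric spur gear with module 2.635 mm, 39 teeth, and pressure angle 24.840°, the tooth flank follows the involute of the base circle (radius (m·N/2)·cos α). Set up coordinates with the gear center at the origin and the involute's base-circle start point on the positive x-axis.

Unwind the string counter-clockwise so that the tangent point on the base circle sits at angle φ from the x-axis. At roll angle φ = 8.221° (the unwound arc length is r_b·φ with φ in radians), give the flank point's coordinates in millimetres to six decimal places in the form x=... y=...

x=47.106337 y=0.045819

pitch radius r_p = m·N/2 = 2.635·39/2 = 51.382500
base radius r_b = r_p·cos α = 51.382500·cos 24.840° = 46.628818
roll angle φ = 8.221° = 0.14348352 rad
x = r_b·(cos φ + φ·sin φ) = 46.628818·(0.98972389 + 0.14348352·0.14299170) = 47.106337
y = r_b·(sin φ − φ·cos φ) = 46.628818·(0.14299170 − 0.14348352·0.98972389) = 0.045819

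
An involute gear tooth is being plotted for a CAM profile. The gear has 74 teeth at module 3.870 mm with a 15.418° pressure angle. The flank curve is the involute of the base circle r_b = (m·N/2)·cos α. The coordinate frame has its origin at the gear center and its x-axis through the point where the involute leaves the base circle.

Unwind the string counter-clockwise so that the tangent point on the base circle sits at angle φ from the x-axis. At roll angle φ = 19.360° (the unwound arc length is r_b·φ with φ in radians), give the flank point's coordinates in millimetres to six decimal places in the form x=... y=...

x=145.693445 y=1.754912

pitch radius r_p = m·N/2 = 3.870·74/2 = 143.190000
base radius r_b = r_p·cos α = 143.190000·cos 15.418° = 138.036868
roll angle φ = 19.360° = 0.33789574 rad
x = r_b·(cos φ + φ·sin φ) = 138.036868·(0.94345432 + 0.33789574·0.33150256) = 145.693445
y = r_b·(sin φ − φ·cos φ) = 138.036868·(0.33150256 − 0.33789574·0.94345432) = 1.754912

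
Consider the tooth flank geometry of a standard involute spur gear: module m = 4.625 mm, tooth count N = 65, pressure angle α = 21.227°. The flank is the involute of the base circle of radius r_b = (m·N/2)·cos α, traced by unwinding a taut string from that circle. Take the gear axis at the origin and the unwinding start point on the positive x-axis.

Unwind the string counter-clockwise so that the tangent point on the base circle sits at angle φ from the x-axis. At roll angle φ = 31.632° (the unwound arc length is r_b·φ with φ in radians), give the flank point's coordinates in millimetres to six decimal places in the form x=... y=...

pitch radius r_p = m·N/2 = 4.625·65/2 = 150.312500
base radius r_b = r_p·cos α = 150.312500·cos 21.227° = 140.114291
roll angle φ = 31.632° = 0.55208255 rad
x = r_b·(cos φ + φ·sin φ) = 140.114291·(0.85143415 + 0.55208255·0.52446152) = 159.867632
y = r_b·(sin φ − φ·cos φ) = 140.114291·(0.52446152 − 0.55208255·0.85143415) = 7.622159

x=159.867632 y=7.622159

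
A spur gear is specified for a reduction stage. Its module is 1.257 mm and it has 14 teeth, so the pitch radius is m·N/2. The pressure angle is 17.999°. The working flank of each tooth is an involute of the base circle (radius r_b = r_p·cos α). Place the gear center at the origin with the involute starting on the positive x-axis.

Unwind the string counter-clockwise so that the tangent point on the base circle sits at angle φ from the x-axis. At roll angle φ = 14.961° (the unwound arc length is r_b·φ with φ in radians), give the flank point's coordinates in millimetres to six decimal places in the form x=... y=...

pitch radius r_p = m·N/2 = 1.257·14/2 = 8.799000
base radius r_b = r_p·cos α = 8.799000·cos 17.999° = 8.368394
roll angle φ = 14.961° = 0.26111871 rad
x = r_b·(cos φ + φ·sin φ) = 8.368394·(0.96610178 + 0.26111871·0.25816150) = 8.648840
y = r_b·(sin φ − φ·cos φ) = 8.368394·(0.25816150 − 0.26111871·0.96610178) = 0.049325

x=8.648840 y=0.049325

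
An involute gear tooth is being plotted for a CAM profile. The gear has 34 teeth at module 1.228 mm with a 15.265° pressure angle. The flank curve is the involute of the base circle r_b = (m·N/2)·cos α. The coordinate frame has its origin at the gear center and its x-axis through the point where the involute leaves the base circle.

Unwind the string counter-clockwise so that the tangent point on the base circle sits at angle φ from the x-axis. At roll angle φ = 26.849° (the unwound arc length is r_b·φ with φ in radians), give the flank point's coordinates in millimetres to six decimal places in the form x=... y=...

pitch radius r_p = m·N/2 = 1.228·34/2 = 20.876000
base radius r_b = r_p·cos α = 20.876000·cos 15.265° = 20.139462
roll angle φ = 26.849° = 0.46860345 rad
x = r_b·(cos φ + φ·sin φ) = 20.139462·(0.89219990 + 0.46860345·0.45164073) = 22.230750
y = r_b·(sin φ − φ·cos φ) = 20.139462·(0.45164073 − 0.46860345·0.89219990) = 0.675735

x=22.230750 y=0.675735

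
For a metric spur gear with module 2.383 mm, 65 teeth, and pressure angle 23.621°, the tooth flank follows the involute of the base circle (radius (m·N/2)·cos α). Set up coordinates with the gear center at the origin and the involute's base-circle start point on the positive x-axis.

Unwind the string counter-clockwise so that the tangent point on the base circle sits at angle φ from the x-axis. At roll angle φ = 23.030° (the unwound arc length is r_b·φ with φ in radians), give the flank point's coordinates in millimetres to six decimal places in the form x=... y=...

pitch radius r_p = m·N/2 = 2.383·65/2 = 77.447500
base radius r_b = r_p·cos α = 77.447500·cos 23.621° = 70.958633
roll angle φ = 23.030° = 0.40194933 rad
x = r_b·(cos φ + φ·sin φ) = 70.958633·(0.92030014 + 0.40194933·0.39121305) = 76.461331
y = r_b·(sin φ − φ·cos φ) = 70.958633·(0.39121305 − 0.40194933·0.92030014) = 1.511350

x=76.461331 y=1.511350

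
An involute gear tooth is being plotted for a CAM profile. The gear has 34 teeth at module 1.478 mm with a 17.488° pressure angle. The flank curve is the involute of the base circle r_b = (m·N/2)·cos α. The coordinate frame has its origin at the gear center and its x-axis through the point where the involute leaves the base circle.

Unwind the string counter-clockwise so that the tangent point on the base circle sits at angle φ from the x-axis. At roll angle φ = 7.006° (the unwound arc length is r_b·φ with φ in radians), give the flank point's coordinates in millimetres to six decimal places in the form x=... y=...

x=24.143163 y=0.014583

pitch radius r_p = m·N/2 = 1.478·34/2 = 25.126000
base radius r_b = r_p·cos α = 25.126000·cos 17.488° = 23.964674
roll angle φ = 7.006° = 0.12227777 rad
x = r_b·(cos φ + φ·sin φ) = 23.964674·(0.99253338 + 0.12227777·0.12197328) = 24.143163
y = r_b·(sin φ − φ·cos φ) = 23.964674·(0.12197328 − 0.12227777·0.99253338) = 0.014583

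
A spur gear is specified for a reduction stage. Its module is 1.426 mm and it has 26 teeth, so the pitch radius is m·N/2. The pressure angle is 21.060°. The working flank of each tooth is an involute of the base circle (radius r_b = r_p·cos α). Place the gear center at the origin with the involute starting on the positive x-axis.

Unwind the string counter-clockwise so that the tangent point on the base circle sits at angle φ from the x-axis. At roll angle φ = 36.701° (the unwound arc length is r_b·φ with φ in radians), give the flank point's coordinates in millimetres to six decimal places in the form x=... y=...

x=20.493020 y=1.454317

pitch radius r_p = m·N/2 = 1.426·26/2 = 18.538000
base radius r_b = r_p·cos α = 18.538000·cos 21.060° = 17.299747
roll angle φ = 36.701° = 0.64055329 rad
x = r_b·(cos φ + φ·sin φ) = 17.299747·(0.80176521 + 0.64055329·0.59763914) = 20.493020
y = r_b·(sin φ − φ·cos φ) = 17.299747·(0.59763914 − 0.64055329·0.80176521) = 1.454317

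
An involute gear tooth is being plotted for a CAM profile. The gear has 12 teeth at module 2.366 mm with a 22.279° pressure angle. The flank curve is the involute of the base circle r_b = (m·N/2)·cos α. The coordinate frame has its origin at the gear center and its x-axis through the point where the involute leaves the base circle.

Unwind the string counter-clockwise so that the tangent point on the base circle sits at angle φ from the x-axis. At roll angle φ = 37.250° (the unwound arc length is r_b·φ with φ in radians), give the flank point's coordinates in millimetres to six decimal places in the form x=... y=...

x=15.625897 y=1.153167

pitch radius r_p = m·N/2 = 2.366·12/2 = 14.196000
base radius r_b = r_p·cos α = 14.196000·cos 22.279° = 13.136251
roll angle φ = 37.250° = 0.65013515 rad
x = r_b·(cos φ + φ·sin φ) = 13.136251·(0.79600200 + 0.65013515·0.60529399) = 15.625897
y = r_b·(sin φ − φ·cos φ) = 13.136251·(0.60529399 − 0.65013515·0.79600200) = 1.153167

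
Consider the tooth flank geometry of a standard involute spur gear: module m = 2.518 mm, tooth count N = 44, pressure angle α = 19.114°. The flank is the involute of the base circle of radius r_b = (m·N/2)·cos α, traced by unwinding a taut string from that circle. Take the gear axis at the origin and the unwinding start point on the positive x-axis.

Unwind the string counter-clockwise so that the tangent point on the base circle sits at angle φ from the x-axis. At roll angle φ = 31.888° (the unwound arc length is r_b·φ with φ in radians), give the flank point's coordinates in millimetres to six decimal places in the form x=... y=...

pitch radius r_p = m·N/2 = 2.518·44/2 = 55.396000
base radius r_b = r_p·cos α = 55.396000·cos 19.114° = 52.341959
roll angle φ = 31.888° = 0.55655059 rad
x = r_b·(cos φ + φ·sin φ) = 52.341959·(0.84908234 + 0.55655059·0.52826051) = 59.831363
y = r_b·(sin φ − φ·cos φ) = 52.341959·(0.52826051 − 0.55655059·0.84908234) = 2.915616

x=59.831363 y=2.915616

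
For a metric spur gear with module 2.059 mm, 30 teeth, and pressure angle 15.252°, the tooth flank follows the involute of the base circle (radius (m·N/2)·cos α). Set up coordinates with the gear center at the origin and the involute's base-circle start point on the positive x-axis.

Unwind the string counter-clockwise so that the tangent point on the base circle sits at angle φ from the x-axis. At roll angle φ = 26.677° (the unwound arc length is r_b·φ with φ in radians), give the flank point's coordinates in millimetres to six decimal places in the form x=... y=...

pitch radius r_p = m·N/2 = 2.059·30/2 = 30.885000
base radius r_b = r_p·cos α = 30.885000·cos 15.252° = 29.797173
roll angle φ = 26.677° = 0.46560148 rad
x = r_b·(cos φ + φ·sin φ) = 29.797173·(0.89355168 + 0.46560148·0.44896034) = 32.854014
y = r_b·(sin φ − φ·cos φ) = 29.797173·(0.44896034 − 0.46560148·0.89355168) = 0.980963

x=32.854014 y=0.980963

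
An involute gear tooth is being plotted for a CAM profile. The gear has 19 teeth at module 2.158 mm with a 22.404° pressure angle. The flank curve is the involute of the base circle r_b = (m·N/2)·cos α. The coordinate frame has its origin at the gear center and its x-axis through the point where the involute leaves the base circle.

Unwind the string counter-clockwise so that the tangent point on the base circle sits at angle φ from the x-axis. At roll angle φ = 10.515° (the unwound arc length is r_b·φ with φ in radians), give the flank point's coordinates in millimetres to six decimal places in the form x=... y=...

x=19.270069 y=0.038919

pitch radius r_p = m·N/2 = 2.158·19/2 = 20.501000
base radius r_b = r_p·cos α = 20.501000·cos 22.404° = 18.953573
roll angle φ = 10.515° = 0.18352137 rad
x = r_b·(cos φ + φ·sin φ) = 18.953573·(0.98320716 + 0.18352137·0.18249293) = 19.270069
y = r_b·(sin φ − φ·cos φ) = 18.953573·(0.18249293 − 0.18352137·0.98320716) = 0.038919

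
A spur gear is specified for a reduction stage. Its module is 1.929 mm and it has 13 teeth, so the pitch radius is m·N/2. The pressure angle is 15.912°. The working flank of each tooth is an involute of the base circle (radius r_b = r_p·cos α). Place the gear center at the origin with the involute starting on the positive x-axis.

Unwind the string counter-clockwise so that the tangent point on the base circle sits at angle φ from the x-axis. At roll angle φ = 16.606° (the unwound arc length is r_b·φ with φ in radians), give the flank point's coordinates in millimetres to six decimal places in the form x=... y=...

pitch radius r_p = m·N/2 = 1.929·13/2 = 12.538500
base radius r_b = r_p·cos α = 12.538500·cos 15.912° = 12.058074
roll angle φ = 16.606° = 0.28982938 rad
x = r_b·(cos φ + φ·sin φ) = 12.058074·(0.95829265 + 0.28982938·0.28578872) = 12.553933
y = r_b·(sin φ − φ·cos φ) = 12.058074·(0.28578872 − 0.28982938·0.95829265) = 0.097036

x=12.553933 y=0.097036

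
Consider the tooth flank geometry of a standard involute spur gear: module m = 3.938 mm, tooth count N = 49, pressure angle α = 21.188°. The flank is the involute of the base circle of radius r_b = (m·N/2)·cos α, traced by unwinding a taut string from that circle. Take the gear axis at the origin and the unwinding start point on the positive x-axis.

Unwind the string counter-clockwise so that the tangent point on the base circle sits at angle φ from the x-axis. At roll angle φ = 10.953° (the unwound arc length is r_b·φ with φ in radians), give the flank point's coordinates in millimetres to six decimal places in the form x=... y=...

x=91.587597 y=0.208721

pitch radius r_p = m·N/2 = 3.938·49/2 = 96.481000
base radius r_b = r_p·cos α = 96.481000·cos 21.188° = 89.958838
roll angle φ = 10.953° = 0.19116591 rad
x = r_b·(cos φ + φ·sin φ) = 89.958838·(0.98178337 + 0.19116591·0.19000370) = 91.587597
y = r_b·(sin φ − φ·cos φ) = 89.958838·(0.19000370 − 0.19116591·0.98178337) = 0.208721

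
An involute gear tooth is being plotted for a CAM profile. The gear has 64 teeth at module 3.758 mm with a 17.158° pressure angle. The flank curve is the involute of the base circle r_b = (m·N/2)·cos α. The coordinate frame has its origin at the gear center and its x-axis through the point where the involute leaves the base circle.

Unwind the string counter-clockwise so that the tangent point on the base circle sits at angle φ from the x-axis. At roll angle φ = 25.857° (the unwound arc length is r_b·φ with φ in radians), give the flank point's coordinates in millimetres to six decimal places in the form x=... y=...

pitch radius r_p = m·N/2 = 3.758·64/2 = 120.256000
base radius r_b = r_p·cos α = 120.256000·cos 17.158° = 114.903991
roll angle φ = 25.857° = 0.45128978 rad
x = r_b·(cos φ + φ·sin φ) = 114.903991·(0.89988534 + 0.45128978·0.43612655) = 126.015759
y = r_b·(sin φ − φ·cos φ) = 114.903991·(0.43612655 − 0.45128978·0.89988534) = 3.449130

x=126.015759 y=3.449130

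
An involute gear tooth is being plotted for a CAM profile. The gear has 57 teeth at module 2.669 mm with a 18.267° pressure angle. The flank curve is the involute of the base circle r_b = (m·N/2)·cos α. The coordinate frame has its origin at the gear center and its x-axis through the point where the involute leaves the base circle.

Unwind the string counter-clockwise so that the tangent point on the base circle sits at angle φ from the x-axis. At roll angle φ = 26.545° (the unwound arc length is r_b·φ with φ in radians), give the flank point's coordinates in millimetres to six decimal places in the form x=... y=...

pitch radius r_p = m·N/2 = 2.669·57/2 = 76.066500
base radius r_b = r_p·cos α = 76.066500·cos 18.267° = 72.233217
roll angle φ = 26.545° = 0.46329765 rad
x = r_b·(cos φ + φ·sin φ) = 72.233217·(0.89458364 + 0.46329765·0.44690056) = 79.574396
y = r_b·(sin φ − φ·cos φ) = 72.233217·(0.44690056 − 0.46329765·0.89458364) = 2.343394

x=79.574396 y=2.343394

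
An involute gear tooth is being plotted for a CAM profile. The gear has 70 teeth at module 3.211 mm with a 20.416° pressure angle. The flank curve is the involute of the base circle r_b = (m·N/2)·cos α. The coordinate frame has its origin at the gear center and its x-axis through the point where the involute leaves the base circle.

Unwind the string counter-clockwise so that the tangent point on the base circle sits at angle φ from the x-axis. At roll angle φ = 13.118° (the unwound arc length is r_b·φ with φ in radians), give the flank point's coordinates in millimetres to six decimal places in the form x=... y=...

pitch radius r_p = m·N/2 = 3.211·70/2 = 112.385000
base radius r_b = r_p·cos α = 112.385000·cos 20.416° = 105.325493
roll angle φ = 13.118° = 0.22895229 rad
x = r_b·(cos φ + φ·sin φ) = 105.325493·(0.97390471 + 0.22895229·0.22695728) = 108.049958
y = r_b·(sin φ − φ·cos φ) = 105.325493·(0.22695728 − 0.22895229·0.97390471) = 0.419150

x=108.049958 y=0.419150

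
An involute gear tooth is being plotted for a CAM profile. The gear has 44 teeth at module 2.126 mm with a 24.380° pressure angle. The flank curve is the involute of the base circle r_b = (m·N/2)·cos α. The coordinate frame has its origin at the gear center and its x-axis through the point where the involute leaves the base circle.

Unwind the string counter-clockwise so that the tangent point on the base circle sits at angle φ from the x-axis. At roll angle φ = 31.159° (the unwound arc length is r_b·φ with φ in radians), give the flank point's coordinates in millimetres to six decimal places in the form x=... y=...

pitch radius r_p = m·N/2 = 2.126·44/2 = 46.772000
base radius r_b = r_p·cos α = 46.772000·cos 24.380° = 42.601238
roll angle φ = 31.159° = 0.54382714 rad
x = r_b·(cos φ + φ·sin φ) = 42.601238·(0.85573473 + 0.54382714·0.51741479) = 48.442675
y = r_b·(sin φ − φ·cos φ) = 42.601238·(0.51741479 − 0.54382714·0.85573473) = 2.217097

x=48.442675 y=2.217097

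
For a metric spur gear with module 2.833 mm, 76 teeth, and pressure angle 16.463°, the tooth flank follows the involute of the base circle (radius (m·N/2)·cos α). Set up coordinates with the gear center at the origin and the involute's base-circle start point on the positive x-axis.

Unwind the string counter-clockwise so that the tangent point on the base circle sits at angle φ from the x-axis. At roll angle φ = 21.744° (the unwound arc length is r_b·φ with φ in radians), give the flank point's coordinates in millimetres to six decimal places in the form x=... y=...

x=110.409484 y=1.854008

pitch radius r_p = m·N/2 = 2.833·76/2 = 107.654000
base radius r_b = r_p·cos α = 107.654000·cos 16.463° = 103.240503
roll angle φ = 21.744° = 0.37950439 rad
x = r_b·(cos φ + φ·sin φ) = 103.240503·(0.92884835 + 0.37950439·0.37046017) = 110.409484
y = r_b·(sin φ − φ·cos φ) = 103.240503·(0.37046017 − 0.37950439·0.92884835) = 1.854008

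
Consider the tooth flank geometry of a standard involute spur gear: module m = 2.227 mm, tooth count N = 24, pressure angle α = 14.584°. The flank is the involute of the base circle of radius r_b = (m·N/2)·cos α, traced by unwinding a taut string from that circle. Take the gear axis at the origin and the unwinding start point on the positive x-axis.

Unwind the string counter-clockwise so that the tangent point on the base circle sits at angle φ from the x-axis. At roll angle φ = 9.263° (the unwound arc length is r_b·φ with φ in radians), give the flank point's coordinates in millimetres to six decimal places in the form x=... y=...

x=26.198726 y=0.036334

pitch radius r_p = m·N/2 = 2.227·24/2 = 26.724000
base radius r_b = r_p·cos α = 26.724000·cos 14.584° = 25.862940
roll angle φ = 9.263° = 0.16166985 rad
x = r_b·(cos φ + φ·sin φ) = 25.862940·(0.98695987 + 0.16166985·0.16096650) = 26.198726
y = r_b·(sin φ − φ·cos φ) = 25.862940·(0.16096650 − 0.16166985·0.98695987) = 0.036334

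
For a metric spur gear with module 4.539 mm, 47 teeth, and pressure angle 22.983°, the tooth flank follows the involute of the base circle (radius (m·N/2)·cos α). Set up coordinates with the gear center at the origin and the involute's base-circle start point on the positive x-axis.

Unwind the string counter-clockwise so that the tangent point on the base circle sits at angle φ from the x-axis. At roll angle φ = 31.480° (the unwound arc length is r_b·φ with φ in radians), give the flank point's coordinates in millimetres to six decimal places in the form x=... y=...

pitch radius r_p = m·N/2 = 4.539·47/2 = 106.666500
base radius r_b = r_p·cos α = 106.666500·cos 22.983° = 98.199393
roll angle φ = 31.480° = 0.54942965 rad
x = r_b·(cos φ + φ·sin φ) = 98.199393·(0.85282250 + 0.54942965·0.52220091) = 111.921300
y = r_b·(sin φ − φ·cos φ) = 98.199393·(0.52220091 − 0.54942965·0.85282250) = 5.266918

x=111.921300 y=5.266918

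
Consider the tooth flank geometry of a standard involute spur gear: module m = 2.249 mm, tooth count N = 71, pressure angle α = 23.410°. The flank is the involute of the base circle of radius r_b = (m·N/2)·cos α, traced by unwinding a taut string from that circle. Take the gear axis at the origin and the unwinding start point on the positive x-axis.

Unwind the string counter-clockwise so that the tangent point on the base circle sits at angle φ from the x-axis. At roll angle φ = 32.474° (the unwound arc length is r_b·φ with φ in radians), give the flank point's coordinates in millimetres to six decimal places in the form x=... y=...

pitch radius r_p = m·N/2 = 2.249·71/2 = 79.839500
base radius r_b = r_p·cos α = 79.839500·cos 23.410° = 73.267535
roll angle φ = 32.474° = 0.56677822 rad
x = r_b·(cos φ + φ·sin φ) = 73.267535·(0.84363518 + 0.56677822·0.53691683) = 84.107317
y = r_b·(sin φ − φ·cos φ) = 73.267535·(0.53691683 − 0.56677822·0.84363518) = 4.305405

x=84.107317 y=4.305405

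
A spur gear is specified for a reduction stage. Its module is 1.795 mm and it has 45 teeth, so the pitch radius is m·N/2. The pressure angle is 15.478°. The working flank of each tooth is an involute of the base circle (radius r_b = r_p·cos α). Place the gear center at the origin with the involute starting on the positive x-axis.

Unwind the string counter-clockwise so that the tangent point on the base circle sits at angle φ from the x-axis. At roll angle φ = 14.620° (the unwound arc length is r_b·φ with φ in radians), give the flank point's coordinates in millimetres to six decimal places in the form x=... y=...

x=40.169351 y=0.214154

pitch radius r_p = m·N/2 = 1.795·45/2 = 40.387500
base radius r_b = r_p·cos α = 40.387500·cos 15.478° = 38.922766
roll angle φ = 14.620° = 0.25516714 rad
x = r_b·(cos φ + φ·sin φ) = 38.922766·(0.96762112 + 0.25516714·0.25240714) = 40.169351
y = r_b·(sin φ − φ·cos φ) = 38.922766·(0.25240714 − 0.25516714·0.96762112) = 0.214154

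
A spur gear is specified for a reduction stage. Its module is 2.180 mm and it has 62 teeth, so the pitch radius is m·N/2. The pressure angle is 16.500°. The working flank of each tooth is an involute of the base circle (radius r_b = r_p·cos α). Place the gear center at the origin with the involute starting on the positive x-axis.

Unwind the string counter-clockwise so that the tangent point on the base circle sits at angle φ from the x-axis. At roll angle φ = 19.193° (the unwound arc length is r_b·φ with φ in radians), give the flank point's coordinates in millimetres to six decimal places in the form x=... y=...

x=68.331197 y=0.802811

pitch radius r_p = m·N/2 = 2.180·62/2 = 67.580000
base radius r_b = r_p·cos α = 67.580000·cos 16.500° = 64.797038
roll angle φ = 19.193° = 0.33498104 rad
x = r_b·(cos φ + φ·sin φ) = 64.797038·(0.94441654 + 0.33498104·0.32875127) = 68.331197
y = r_b·(sin φ − φ·cos φ) = 64.797038·(0.32875127 − 0.33498104·0.94441654) = 0.802811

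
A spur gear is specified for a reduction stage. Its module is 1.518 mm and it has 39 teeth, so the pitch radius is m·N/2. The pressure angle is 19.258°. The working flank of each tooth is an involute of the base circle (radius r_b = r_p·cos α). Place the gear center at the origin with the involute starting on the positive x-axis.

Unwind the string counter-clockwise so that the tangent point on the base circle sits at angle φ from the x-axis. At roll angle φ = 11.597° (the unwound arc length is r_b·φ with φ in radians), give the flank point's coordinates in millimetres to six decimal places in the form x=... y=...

x=28.511186 y=0.076925

pitch radius r_p = m·N/2 = 1.518·39/2 = 29.601000
base radius r_b = r_p·cos α = 29.601000·cos 19.258° = 27.944616
roll angle φ = 11.597° = 0.20240583 rad
x = r_b·(cos φ + φ·sin φ) = 27.944616·(0.97958578 + 0.20240583·0.20102663) = 28.511186
y = r_b·(sin φ − φ·cos φ) = 27.944616·(0.20102663 − 0.20240583·0.97958578) = 0.076925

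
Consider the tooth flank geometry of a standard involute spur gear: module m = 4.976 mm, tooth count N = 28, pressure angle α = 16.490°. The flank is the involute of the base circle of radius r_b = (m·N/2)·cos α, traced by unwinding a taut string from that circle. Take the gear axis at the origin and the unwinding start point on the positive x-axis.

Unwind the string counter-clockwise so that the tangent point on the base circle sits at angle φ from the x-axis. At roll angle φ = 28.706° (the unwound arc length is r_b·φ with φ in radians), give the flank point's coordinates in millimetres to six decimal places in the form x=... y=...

pitch radius r_p = m·N/2 = 4.976·28/2 = 69.664000
base radius r_b = r_p·cos α = 69.664000·cos 16.490° = 66.798670
roll angle φ = 28.706° = 0.50101422 rad
x = r_b·(cos φ + φ·sin φ) = 66.798670·(0.87709587 + 0.50101422·0.48031535) = 74.663592
y = r_b·(sin φ − φ·cos φ) = 66.798670·(0.48031535 − 0.50101422·0.87709587) = 2.730586

x=74.663592 y=2.730586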